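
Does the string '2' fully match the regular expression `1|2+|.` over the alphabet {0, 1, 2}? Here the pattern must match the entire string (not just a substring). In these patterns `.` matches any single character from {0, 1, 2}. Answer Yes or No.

Yes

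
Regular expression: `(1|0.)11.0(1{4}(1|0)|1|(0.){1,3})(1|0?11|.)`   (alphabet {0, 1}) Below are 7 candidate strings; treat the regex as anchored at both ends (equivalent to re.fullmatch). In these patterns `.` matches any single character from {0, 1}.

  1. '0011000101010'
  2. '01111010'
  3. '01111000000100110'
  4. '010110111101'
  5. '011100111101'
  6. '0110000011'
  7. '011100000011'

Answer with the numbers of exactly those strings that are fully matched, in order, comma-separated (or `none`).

1, 2, 5, 7

1 → match
2 → match
3 → no match
4 → no match
5 → match
6 → no match
7 → match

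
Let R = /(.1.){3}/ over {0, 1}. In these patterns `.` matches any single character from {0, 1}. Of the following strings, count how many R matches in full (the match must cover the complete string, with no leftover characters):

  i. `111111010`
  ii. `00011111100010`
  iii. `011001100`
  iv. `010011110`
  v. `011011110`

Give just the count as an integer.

i. `111111010` → match
ii → no match
iii. `011001100` → no match
iv. `010011110` → match
v. `011011110` → match
Total matched: 3

3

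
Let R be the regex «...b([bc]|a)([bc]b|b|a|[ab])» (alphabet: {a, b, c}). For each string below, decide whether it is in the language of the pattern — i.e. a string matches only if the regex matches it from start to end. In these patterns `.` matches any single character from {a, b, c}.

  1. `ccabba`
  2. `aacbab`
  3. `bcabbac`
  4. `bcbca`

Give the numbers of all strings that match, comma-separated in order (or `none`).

1. `ccabba` → match
2. `aacbab` → match
3. `bcabbac` → no match
4. `bcbca` → no match

1, 2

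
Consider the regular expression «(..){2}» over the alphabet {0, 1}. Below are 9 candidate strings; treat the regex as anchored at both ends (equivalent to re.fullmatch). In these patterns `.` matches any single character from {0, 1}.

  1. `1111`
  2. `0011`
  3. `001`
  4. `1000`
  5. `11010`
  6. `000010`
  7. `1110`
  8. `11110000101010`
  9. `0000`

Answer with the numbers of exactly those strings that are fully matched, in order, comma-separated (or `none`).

1, 2, 4, 7, 9

1. `1111` → match
2. `0011` → match
3. `001` → no match
4. `1000` → match
5. `11010` → no match
6. `000010` → no match
7. `1110` → match
8 → no match
9. `0000` → match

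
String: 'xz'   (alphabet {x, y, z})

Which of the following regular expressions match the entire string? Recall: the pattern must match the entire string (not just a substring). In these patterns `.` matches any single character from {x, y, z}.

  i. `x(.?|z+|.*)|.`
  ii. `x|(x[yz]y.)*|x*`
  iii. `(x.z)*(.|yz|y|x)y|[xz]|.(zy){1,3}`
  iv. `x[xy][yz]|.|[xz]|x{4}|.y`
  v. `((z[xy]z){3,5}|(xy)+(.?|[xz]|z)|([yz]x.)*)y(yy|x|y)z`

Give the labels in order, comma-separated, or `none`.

i → match
ii → no match
iii → no match
iv → no match
v → no match

i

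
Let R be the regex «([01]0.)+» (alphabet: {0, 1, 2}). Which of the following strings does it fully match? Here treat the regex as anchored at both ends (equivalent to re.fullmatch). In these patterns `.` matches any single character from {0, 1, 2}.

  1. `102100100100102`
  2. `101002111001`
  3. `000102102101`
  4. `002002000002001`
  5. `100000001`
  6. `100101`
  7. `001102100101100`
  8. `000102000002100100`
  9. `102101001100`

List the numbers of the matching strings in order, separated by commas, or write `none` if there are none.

1, 3, 4, 5, 6, 7, 8, 9

1 → match
2 → no match
3 → match
4 → match
5 → match
6 → match
7 → match
8 → match
9 → match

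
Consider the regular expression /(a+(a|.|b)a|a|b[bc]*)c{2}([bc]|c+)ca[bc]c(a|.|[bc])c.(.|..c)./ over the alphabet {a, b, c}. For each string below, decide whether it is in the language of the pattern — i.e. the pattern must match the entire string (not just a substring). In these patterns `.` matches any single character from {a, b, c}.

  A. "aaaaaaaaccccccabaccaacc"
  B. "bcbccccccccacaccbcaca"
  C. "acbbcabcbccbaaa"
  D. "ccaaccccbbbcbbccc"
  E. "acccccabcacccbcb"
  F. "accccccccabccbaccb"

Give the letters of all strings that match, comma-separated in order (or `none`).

E

A → no match
B → no match
C → no match
D → no match
E → match
F → no match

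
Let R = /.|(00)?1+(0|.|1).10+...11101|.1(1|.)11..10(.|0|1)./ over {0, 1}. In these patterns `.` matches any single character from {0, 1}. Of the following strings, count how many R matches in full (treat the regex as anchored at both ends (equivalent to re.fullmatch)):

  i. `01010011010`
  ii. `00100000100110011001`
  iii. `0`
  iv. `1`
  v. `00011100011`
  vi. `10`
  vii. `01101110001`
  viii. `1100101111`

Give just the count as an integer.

i → no match
ii → no match
iii → match
iv → match
v → no match
vi → no match
vii → no match
viii → no match
Total matched: 2

2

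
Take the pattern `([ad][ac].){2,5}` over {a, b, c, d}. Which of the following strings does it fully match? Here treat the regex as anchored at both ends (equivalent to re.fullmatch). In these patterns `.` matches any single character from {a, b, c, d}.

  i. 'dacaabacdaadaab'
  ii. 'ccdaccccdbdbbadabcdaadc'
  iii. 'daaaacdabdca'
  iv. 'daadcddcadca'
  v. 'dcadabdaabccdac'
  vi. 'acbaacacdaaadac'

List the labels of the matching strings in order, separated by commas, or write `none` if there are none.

i, iii, iv, vi

i → match
ii → no match
iii → match
iv → match
v → no match
vi → match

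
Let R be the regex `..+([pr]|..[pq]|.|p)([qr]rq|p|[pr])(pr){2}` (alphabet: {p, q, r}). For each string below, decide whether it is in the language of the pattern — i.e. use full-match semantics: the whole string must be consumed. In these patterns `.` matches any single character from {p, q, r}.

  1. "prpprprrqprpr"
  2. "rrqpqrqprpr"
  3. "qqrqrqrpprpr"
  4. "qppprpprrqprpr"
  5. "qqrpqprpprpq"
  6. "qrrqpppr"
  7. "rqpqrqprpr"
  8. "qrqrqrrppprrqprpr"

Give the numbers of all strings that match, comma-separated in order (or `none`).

1 → match
2. "rrqpqrqprpr" → match
3. "qqrqrqrpprpr" → match
4 → match
5. "qqrpqprpprpq" → no match — must end with "pr"
6. "qrrqpppr" → no match
7. "rqpqrqprpr" → match
8 → match

1, 2, 3, 4, 7, 8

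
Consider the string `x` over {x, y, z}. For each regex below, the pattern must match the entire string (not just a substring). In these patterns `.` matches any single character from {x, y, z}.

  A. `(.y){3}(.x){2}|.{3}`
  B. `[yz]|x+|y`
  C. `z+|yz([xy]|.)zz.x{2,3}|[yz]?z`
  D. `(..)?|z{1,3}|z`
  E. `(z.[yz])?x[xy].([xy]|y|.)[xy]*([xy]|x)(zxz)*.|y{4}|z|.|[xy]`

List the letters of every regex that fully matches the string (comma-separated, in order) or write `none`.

B, E

A → no match
B → match
C → no match
D → no match
E → match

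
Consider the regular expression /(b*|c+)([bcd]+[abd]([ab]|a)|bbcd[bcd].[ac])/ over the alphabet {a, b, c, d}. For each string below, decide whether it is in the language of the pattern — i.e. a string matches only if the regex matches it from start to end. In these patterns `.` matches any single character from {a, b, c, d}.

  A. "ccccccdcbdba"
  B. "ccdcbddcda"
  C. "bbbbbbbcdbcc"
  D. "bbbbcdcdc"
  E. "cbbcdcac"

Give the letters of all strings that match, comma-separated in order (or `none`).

A, B, C, D, E

A → match
B → match
C → match
D → match
E → match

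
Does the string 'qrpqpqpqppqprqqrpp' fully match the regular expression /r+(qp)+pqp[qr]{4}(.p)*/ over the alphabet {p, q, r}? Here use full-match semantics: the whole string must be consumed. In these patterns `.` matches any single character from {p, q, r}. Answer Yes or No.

No

Every match must start with 'r', but 'qrpqpqpqppqprqqrpp' does not.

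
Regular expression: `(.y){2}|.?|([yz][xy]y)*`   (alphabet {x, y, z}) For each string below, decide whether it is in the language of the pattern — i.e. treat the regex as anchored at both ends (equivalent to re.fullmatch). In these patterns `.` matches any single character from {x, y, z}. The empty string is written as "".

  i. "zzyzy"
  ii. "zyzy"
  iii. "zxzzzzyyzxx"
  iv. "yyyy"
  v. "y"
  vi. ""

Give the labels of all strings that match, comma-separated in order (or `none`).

i. "zzyzy" → no match
ii. "zyzy" → match
iii. "zxzzzzyyzxx" → no match
iv. "yyyy" → match
v. "y" → match
vi. "" → match

ii, iv, v, vi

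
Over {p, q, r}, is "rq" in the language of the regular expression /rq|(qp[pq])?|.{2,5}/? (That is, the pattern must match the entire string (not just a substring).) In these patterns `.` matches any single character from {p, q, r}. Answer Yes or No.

Yes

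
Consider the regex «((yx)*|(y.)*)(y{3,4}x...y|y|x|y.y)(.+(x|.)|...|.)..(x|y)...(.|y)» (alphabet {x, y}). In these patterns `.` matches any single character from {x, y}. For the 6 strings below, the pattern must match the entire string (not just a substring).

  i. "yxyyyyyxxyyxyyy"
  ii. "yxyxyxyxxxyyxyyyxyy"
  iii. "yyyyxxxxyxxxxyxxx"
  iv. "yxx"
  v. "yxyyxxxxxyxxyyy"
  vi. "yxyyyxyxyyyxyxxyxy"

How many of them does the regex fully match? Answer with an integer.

5

i → match
ii → match
iii → match
iv → no match
v → match
vi → match
Total matched: 5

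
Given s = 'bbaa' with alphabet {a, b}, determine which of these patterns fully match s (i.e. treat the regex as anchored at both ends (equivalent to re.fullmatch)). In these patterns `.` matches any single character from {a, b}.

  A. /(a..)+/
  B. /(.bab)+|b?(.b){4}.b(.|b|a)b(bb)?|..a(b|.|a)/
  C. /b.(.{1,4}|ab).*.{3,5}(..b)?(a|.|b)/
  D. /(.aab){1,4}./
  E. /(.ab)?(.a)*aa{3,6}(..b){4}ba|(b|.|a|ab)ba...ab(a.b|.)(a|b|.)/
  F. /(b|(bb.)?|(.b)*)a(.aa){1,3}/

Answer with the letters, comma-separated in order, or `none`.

A → no match — must start with 'a'
B → match
C → no match
D → no match
E → no match
F → no match

B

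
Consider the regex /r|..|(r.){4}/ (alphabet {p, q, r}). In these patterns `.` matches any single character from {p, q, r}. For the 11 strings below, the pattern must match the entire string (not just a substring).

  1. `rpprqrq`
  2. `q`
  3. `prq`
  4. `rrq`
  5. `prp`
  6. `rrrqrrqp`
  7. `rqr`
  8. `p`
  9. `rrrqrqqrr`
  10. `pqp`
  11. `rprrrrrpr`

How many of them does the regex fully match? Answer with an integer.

1. `rpprqrq` → no match
2. `q` → no match
3. `prq` → no match
4. `rrq` → no match
5. `prp` → no match
6. `rrrqrrqp` → no match
7. `rqr` → no match
8. `p` → no match
9. `rrrqrqqrr` → no match
10. `pqp` → no match
11. `rprrrrrpr` → no match
Total matched: 0

0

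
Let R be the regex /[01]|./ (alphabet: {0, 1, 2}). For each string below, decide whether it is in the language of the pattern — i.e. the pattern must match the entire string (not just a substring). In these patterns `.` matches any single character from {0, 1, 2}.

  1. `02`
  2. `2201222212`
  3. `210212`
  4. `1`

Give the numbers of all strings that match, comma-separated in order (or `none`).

4

1 → no match
2 → no match
3 → no match
4 → match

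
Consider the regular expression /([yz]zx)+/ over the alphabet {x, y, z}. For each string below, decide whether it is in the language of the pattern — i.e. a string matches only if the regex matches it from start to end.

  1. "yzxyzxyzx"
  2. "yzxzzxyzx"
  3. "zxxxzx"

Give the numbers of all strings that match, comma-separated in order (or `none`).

1, 2

1 → match
2 → match
3 → no match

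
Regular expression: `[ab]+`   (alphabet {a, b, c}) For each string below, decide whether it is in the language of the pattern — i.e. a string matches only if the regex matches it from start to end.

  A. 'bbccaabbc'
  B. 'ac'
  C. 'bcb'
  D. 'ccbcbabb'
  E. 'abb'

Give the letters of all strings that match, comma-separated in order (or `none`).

A. 'bbccaabbc' → no match
B. 'ac' → no match
C. 'bcb' → no match
D. 'ccbcbabb' → no match
E. 'abb' → match

E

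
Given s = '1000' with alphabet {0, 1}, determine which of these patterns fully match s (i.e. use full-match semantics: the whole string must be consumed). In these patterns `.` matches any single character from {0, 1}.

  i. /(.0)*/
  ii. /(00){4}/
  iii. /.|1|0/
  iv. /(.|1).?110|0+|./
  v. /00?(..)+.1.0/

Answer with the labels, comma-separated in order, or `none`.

i

i → match
ii → no match — must start with '00'
iii → no match
iv → no match
v → no match — must start with '0'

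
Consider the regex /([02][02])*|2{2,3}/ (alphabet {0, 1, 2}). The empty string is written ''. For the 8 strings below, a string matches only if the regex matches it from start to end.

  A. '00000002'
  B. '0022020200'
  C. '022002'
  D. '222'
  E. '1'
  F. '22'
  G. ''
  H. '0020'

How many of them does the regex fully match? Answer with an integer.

A → match
B → match
C → match
D → match
E → no match
F → match
G → match
H → match
Total matched: 7

7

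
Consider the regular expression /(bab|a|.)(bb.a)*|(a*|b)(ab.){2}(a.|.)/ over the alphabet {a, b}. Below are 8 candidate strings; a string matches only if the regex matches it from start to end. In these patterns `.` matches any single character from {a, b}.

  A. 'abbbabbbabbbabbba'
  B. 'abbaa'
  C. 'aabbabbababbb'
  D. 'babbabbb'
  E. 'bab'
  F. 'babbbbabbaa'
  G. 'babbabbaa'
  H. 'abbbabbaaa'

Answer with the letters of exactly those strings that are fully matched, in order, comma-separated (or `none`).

A, B, D, E, F, G

A → match
B → match
C → no match
D → match
E → match
F → match
G → match
H → no match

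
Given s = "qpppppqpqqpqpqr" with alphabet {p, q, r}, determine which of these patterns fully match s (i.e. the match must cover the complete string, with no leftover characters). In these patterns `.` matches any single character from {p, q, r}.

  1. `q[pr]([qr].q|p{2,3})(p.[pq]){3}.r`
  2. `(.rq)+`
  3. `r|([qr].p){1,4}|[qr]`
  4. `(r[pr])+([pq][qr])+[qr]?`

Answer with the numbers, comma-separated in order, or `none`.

1

1 → match
2 → no match — must end with "rq"
3 → no match
4 → no match — must start with "r"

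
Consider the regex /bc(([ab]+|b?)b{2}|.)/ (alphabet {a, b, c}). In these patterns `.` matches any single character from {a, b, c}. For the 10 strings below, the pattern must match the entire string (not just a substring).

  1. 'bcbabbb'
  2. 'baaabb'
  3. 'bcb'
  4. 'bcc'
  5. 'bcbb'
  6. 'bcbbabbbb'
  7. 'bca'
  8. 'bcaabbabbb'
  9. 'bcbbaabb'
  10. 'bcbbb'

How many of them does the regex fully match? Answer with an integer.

9

1. 'bcbabbb' → match
2. 'baaabb' → no match — must start with 'bc'
3. 'bcb' → match
4. 'bcc' → match
5. 'bcbb' → match
6. 'bcbbabbbb' → match
7. 'bca' → match
8. 'bcaabbabbb' → match
9. 'bcbbaabb' → match
10. 'bcbbb' → match
Total matched: 9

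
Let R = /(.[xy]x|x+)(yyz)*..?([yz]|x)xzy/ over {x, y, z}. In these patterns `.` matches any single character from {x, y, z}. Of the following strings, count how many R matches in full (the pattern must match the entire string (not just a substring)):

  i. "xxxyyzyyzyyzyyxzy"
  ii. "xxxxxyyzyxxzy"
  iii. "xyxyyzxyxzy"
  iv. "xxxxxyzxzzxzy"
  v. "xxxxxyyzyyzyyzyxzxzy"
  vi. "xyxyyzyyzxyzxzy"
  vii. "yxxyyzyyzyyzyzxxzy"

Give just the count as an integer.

6

i → match
ii → match
iii → match
iv → no match
v → match
vi → match
vii → match
Total matched: 6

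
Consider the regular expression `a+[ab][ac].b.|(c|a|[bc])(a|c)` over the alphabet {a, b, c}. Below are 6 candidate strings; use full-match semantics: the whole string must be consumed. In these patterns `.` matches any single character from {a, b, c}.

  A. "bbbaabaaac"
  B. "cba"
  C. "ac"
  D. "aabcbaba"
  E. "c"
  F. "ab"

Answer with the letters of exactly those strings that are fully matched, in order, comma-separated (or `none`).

A → no match
B → no match
C → match
D → no match
E → no match
F → no match

C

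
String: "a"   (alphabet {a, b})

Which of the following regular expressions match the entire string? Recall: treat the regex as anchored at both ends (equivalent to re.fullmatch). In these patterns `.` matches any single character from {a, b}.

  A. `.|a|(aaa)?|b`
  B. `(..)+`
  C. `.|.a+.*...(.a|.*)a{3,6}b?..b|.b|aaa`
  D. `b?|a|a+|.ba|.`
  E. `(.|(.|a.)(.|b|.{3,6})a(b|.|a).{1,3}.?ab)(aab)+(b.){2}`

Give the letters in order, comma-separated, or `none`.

A → match
B → no match
C → match
D → match
E → no match

A, C, D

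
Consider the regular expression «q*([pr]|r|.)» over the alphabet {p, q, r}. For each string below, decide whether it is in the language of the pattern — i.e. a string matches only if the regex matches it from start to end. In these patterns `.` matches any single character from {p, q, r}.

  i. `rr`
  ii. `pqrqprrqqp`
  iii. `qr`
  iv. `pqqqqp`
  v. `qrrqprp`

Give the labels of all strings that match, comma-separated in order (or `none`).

iii

i. `rr` → no match
ii. `pqrqprrqqp` → no match
iii. `qr` → match
iv. `pqqqqp` → no match
v. `qrrqprp` → no match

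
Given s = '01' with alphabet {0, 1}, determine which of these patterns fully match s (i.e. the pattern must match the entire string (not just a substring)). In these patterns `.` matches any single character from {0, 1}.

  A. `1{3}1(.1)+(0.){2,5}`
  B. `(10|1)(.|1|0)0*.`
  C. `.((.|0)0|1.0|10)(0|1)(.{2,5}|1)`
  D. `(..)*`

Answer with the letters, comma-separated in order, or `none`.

A → no match — must start with '1'
B → no match
C → no match
D → match

D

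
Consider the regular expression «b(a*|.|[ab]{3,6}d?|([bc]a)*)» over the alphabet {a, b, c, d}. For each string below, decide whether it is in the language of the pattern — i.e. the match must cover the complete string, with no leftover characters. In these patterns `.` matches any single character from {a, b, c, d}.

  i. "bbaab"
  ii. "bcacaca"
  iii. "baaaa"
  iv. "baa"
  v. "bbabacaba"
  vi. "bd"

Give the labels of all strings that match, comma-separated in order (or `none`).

i, ii, iii, iv, v, vi

i → match
ii → match
iii → match
iv → match
v → match
vi → match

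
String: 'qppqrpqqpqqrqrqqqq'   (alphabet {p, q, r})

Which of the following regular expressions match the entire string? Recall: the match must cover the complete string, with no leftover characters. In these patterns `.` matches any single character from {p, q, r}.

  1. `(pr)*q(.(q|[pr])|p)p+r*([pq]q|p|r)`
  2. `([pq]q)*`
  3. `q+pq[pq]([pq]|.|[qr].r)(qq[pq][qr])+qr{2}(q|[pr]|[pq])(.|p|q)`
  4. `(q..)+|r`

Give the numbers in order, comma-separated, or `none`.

4

1 → no match
2 → no match
3 → no match
4 → match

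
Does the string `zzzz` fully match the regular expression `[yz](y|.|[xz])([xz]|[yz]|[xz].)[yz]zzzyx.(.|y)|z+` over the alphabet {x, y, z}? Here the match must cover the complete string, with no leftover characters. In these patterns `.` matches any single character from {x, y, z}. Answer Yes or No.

Yes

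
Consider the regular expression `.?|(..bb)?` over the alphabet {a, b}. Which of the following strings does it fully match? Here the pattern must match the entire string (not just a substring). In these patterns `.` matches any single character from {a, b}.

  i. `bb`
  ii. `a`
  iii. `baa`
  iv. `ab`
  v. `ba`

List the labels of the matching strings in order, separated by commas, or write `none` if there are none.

ii

i → no match
ii → match
iii → no match
iv → no match
v → no match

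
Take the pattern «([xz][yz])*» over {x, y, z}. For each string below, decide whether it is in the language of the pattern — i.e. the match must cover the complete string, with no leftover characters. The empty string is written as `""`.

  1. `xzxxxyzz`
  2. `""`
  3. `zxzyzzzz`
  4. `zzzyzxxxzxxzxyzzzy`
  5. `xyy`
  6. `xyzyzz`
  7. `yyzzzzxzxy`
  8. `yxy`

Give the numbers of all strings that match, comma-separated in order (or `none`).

1. `xzxxxyzz` → no match
2. `""` → match
3. `zxzyzzzz` → no match
4 → no match
5. `xyy` → no match
6. `xyzyzz` → match
7. `yyzzzzxzxy` → no match
8. `yxy` → no match

2, 6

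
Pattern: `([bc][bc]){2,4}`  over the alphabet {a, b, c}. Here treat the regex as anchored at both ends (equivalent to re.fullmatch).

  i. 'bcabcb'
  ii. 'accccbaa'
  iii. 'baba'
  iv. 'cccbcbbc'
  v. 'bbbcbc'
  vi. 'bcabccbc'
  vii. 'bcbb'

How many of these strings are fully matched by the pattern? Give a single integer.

3

i → no match
ii → no match
iii → no match
iv → match
v → match
vi → no match
vii → match
Total matched: 3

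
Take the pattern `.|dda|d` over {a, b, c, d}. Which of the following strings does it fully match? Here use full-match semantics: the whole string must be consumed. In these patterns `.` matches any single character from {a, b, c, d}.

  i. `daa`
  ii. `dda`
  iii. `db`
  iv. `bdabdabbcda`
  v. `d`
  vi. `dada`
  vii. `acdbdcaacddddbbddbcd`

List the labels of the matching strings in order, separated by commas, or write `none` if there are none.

i → no match
ii → match
iii → no match
iv → no match
v → match
vi → no match
vii → no match

ii, v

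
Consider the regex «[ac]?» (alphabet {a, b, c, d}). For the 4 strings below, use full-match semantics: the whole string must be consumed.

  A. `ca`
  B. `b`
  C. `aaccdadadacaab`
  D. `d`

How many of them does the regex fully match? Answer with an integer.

0

A → no match
B → no match
C → no match
D → no match
Total matched: 0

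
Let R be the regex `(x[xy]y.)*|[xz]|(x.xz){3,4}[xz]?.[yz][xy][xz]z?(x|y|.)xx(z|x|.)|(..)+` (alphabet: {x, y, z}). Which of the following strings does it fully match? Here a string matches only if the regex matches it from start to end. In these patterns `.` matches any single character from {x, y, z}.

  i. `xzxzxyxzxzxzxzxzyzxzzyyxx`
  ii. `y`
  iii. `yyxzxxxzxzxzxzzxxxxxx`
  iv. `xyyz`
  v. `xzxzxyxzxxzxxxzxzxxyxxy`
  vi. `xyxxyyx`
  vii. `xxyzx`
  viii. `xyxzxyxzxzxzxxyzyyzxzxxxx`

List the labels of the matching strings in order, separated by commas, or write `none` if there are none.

i → no match
ii → no match
iii → no match
iv → match
v → no match
vi → no match
vii → no match
viii → no match

iv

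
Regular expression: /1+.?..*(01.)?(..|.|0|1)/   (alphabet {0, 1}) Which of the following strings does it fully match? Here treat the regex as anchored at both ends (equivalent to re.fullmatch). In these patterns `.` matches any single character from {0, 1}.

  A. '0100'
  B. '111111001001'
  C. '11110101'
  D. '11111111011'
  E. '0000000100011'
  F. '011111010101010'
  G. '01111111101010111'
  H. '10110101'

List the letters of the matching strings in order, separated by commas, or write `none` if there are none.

B, C, D, H

A → no match — must start with '1'
B → match
C → match
D → match
E → no match — must start with '1'
F → no match — must start with '1'
G → no match — must start with '1'
H → match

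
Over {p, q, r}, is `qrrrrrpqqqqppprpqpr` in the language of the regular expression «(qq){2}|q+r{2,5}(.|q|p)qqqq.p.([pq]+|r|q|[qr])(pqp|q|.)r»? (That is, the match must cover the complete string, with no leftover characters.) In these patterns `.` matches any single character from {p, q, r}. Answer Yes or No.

Yes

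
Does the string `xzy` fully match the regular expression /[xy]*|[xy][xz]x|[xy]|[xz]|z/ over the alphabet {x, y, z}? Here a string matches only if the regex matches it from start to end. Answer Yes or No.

No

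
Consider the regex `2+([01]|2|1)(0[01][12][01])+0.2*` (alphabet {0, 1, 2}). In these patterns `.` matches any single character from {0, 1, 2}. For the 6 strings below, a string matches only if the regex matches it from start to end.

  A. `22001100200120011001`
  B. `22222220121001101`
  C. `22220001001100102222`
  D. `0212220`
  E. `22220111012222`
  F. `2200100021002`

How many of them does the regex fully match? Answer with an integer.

4

A → match
B → match
C → no match
D → no match — must start with `2`
E → match
F → match
Total matched: 4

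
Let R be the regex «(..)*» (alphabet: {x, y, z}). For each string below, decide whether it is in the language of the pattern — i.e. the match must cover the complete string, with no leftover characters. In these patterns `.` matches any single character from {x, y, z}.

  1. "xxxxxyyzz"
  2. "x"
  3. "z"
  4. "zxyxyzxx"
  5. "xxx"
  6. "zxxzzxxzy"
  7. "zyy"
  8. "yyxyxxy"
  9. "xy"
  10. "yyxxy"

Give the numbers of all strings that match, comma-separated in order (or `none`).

1 → no match
2 → no match
3 → no match
4 → match
5 → no match
6 → no match
7 → no match
8 → no match
9 → match
10 → no match

4, 9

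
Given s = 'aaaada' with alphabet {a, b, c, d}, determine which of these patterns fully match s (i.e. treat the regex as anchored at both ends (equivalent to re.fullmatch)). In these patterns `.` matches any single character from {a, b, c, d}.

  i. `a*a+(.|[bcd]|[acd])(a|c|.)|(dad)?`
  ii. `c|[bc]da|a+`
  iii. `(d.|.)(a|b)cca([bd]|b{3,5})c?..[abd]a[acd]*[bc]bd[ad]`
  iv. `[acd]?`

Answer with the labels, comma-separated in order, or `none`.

i → match
ii → no match
iii → no match
iv → no match

i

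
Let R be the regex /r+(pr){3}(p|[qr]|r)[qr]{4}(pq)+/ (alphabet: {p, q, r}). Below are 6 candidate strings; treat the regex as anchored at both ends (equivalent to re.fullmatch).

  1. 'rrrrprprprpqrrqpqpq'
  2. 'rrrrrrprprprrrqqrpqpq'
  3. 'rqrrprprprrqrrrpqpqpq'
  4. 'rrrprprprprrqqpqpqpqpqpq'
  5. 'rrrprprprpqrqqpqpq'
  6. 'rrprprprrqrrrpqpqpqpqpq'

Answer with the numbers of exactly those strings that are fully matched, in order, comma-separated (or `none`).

1 → match
2 → match
3 → no match
4 → match
5 → match
6 → match

1, 2, 4, 5, 6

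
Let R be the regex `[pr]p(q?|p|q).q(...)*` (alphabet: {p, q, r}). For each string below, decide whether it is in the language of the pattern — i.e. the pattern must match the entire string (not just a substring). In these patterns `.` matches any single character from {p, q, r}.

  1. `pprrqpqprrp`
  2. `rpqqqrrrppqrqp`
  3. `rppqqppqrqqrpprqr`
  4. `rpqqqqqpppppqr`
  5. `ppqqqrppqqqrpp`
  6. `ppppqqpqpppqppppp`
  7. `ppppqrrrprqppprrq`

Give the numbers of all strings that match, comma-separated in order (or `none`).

2, 3, 4, 5, 6, 7

1 → no match
2 → match
3 → match
4 → match
5 → match
6 → match
7 → match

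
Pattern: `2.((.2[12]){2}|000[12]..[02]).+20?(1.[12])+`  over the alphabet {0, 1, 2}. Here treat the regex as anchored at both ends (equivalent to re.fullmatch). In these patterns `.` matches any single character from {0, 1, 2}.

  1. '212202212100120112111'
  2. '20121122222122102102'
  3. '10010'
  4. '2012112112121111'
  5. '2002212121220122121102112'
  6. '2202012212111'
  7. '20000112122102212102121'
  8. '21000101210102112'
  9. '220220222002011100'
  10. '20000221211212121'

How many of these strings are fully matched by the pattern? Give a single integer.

1 → no match
2 → match
3. '10010' → no match — must start with '2'
4 → match
5 → match
6 → no match
7 → no match
8 → match
9 → no match
10 → match
Total matched: 5

5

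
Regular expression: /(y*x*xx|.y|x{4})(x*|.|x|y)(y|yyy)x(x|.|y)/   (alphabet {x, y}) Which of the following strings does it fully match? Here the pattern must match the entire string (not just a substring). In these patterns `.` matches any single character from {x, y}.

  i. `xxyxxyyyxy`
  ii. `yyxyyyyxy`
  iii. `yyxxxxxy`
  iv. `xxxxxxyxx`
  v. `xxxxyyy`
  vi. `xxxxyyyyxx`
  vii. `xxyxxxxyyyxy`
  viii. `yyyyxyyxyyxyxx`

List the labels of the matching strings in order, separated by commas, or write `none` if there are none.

i → no match
ii → no match
iii → no match
iv → match
v → no match
vi → match
vii → no match
viii → no match

iv, vi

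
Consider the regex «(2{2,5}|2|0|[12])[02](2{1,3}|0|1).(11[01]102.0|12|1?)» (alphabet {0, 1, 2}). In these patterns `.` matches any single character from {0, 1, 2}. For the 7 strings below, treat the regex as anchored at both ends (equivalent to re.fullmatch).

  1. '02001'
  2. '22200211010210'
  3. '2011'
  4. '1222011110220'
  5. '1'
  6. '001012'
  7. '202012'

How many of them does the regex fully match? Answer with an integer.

6

1 → match
2 → match
3 → match
4 → match
5 → no match
6 → match
7 → match
Total matched: 6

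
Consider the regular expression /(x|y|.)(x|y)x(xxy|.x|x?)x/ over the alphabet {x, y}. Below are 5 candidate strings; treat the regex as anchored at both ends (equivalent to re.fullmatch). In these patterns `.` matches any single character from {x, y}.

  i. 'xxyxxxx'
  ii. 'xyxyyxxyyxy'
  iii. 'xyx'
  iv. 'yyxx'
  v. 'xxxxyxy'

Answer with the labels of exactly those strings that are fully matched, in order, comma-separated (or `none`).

i. 'xxyxxxx' → no match
ii. 'xyxyyxxyyxy' → no match — must end with 'x'
iii. 'xyx' → no match
iv. 'yyxx' → match
v. 'xxxxyxy' → no match — must end with 'x'

iv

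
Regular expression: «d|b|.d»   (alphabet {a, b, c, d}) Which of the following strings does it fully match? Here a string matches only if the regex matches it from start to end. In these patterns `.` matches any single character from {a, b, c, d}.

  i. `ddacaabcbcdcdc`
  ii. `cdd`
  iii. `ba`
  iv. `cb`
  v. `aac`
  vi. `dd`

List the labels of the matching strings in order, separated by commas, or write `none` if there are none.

vi

i → no match
ii → no match
iii → no match
iv → no match
v → no match
vi → match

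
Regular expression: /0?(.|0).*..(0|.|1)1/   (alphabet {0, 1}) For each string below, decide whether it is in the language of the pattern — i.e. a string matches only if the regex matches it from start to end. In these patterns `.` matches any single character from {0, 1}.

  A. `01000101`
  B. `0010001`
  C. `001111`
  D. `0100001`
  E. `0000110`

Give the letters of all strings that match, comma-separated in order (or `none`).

A → match
B → match
C → match
D → match
E → no match — must end with `1`

A, B, C, D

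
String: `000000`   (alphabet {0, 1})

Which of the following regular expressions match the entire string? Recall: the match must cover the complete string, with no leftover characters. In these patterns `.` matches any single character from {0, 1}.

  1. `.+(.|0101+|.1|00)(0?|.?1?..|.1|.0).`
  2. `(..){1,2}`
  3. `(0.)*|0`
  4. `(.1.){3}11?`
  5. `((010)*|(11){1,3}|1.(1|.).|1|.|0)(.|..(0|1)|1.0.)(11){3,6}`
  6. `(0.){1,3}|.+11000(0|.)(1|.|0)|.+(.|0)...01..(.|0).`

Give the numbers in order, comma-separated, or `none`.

1 → match
2 → no match
3 → match
4 → no match
5 → no match — must end with `11`
6 → match

1, 3, 6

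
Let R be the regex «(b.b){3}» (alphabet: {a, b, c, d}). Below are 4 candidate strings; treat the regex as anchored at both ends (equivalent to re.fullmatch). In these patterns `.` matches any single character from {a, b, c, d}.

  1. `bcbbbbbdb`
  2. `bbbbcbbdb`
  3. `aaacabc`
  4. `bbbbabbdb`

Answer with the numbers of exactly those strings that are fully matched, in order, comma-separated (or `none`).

1, 2, 4

1 → match
2 → match
3 → no match — must start with `b`
4 → match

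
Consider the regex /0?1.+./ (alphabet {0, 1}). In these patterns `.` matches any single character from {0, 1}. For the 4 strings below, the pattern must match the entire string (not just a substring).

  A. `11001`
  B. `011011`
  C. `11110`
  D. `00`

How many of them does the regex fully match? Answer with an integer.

A → match
B → match
C → match
D → no match
Total matched: 3

3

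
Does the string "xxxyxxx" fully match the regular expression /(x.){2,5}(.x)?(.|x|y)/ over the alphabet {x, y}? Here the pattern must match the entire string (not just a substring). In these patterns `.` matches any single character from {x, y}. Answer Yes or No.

Yes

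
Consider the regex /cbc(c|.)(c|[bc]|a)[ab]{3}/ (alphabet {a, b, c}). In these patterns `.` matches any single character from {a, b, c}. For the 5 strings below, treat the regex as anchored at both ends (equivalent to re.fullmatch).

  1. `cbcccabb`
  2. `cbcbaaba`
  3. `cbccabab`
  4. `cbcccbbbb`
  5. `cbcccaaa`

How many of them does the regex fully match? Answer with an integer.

4

1 → match
2 → match
3 → match
4 → no match
5 → match
Total matched: 4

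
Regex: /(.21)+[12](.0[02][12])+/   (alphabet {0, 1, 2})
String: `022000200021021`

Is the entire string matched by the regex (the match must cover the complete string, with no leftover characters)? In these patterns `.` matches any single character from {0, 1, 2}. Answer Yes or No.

No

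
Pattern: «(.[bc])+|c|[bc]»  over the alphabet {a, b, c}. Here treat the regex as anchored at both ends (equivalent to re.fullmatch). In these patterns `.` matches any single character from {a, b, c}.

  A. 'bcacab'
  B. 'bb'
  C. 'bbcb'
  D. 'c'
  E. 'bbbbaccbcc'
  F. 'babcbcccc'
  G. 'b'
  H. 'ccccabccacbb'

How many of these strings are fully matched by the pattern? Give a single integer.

7

A → match
B → match
C → match
D → match
E → match
F → no match
G → match
H → match
Total matched: 7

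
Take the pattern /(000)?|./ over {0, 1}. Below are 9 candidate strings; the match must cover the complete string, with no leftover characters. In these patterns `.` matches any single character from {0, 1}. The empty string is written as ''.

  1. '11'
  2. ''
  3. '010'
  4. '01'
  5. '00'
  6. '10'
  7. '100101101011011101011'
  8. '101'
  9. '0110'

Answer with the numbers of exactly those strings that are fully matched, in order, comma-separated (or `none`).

2

1 → no match
2 → match
3 → no match
4 → no match
5 → no match
6 → no match
7 → no match
8 → no match
9 → no match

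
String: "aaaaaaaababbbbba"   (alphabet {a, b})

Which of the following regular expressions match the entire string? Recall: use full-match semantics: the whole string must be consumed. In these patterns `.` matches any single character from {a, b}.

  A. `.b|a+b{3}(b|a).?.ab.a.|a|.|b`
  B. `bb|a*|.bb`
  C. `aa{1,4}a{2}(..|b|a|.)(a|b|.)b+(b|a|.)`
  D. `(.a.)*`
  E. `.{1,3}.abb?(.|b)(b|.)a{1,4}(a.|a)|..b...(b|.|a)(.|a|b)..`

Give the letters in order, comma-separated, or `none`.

A → no match
B → no match
C → match
D → no match
E → no match

C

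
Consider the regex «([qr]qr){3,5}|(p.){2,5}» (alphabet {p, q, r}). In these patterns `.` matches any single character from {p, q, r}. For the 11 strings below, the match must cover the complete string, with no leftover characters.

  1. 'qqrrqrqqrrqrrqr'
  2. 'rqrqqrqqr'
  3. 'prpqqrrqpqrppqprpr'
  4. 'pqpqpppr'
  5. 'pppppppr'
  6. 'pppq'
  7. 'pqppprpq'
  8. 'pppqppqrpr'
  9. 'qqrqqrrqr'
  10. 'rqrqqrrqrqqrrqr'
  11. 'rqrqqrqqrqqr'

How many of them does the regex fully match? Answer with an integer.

9

1 → match
2 → match
3 → no match
4 → match
5 → match
6 → match
7 → match
8 → no match
9 → match
10 → match
11 → match
Total matched: 9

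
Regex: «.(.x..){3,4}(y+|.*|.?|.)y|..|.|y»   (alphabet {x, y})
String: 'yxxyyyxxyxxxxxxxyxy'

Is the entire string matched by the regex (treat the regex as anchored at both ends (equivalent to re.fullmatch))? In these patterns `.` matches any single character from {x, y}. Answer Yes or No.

Yes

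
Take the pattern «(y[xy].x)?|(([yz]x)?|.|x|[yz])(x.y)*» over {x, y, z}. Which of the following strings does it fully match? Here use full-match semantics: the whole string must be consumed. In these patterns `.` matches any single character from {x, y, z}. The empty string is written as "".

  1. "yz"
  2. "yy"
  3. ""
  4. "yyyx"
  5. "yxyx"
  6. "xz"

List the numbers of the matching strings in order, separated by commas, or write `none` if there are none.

1 → no match
2 → no match
3 → match
4 → match
5 → match
6 → no match

3, 4, 5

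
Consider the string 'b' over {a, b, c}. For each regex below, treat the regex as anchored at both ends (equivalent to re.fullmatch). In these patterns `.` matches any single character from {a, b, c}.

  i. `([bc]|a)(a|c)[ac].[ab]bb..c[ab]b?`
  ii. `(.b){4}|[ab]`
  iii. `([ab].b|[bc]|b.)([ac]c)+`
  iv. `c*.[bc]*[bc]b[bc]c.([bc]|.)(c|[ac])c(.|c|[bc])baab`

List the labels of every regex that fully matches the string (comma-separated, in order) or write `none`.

ii

i → no match
ii → match
iii → no match — must end with 'c'
iv → no match — must end with 'baab'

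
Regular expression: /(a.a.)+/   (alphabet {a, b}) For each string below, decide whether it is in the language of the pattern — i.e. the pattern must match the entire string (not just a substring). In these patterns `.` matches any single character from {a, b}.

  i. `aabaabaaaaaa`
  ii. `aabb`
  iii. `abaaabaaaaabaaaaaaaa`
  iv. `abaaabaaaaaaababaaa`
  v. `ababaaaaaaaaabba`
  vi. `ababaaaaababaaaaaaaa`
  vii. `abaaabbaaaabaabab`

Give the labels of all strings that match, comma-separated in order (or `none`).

i → no match
ii → no match
iii → match
iv → no match
v → no match
vi → match
vii → no match

iii, vi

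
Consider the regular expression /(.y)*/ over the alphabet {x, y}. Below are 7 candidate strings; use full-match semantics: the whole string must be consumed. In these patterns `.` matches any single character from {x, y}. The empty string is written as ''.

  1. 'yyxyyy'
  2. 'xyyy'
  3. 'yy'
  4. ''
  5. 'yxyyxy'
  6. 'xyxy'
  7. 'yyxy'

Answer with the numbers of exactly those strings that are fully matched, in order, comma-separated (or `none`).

1, 2, 3, 4, 6, 7

1 → match
2 → match
3 → match
4 → match
5 → no match
6 → match
7 → match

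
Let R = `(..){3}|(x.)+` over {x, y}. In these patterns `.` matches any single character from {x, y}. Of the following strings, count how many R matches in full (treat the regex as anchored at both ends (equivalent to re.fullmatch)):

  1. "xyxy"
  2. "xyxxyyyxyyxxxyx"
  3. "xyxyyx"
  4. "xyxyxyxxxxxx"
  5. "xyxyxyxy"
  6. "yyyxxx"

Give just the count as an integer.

5

1 → match
2 → no match
3 → match
4 → match
5 → match
6 → match
Total matched: 5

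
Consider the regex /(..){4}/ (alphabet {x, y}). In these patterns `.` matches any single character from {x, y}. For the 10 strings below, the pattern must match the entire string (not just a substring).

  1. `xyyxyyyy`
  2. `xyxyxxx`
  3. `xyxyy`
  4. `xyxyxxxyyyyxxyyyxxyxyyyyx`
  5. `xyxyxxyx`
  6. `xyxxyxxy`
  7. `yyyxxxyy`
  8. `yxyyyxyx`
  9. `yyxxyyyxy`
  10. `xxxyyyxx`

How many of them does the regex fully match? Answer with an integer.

1 → match
2 → no match
3 → no match
4 → no match
5 → match
6 → match
7 → match
8 → match
9 → no match
10 → match
Total matched: 6

6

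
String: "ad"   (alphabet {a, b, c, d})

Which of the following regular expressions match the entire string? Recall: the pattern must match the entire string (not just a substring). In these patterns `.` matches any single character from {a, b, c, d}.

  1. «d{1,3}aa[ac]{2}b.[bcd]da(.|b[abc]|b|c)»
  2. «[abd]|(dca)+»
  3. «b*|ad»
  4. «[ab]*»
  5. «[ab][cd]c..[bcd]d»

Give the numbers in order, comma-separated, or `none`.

3

1 → no match — must start with "d"
2 → no match
3 → match
4 → no match
5 → no match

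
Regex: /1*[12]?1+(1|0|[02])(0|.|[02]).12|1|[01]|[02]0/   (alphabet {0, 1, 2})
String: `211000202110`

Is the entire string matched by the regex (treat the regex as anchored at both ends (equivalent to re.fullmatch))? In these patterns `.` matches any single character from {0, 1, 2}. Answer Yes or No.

No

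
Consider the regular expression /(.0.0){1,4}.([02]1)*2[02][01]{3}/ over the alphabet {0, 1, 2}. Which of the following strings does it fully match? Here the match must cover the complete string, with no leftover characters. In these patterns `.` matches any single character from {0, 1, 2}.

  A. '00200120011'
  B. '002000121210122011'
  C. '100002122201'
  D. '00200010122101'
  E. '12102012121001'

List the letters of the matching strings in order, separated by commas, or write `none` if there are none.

B, D

A → no match
B → match
C → no match
D → match
E → no match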